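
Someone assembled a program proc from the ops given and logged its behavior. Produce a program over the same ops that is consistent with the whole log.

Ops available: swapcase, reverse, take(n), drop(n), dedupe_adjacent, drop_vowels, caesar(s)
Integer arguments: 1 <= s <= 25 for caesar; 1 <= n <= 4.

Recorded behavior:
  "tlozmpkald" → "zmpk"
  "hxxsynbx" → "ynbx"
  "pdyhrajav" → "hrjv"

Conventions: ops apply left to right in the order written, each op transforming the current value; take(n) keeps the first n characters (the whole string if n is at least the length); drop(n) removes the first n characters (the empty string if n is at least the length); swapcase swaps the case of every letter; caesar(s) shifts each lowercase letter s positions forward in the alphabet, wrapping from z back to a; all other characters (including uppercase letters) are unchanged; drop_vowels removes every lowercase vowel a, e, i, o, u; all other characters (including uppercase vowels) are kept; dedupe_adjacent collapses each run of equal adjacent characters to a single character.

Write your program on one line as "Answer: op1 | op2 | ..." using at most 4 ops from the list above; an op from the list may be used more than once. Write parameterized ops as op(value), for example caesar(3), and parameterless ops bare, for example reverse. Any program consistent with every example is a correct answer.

dedupe_adjacent | drop(3) | drop_vowels | take(4)

Check, running the answer program on each example:
  "tlozmpkald" -> "tlozmpkald" -> "zmpkald" -> "zmpkld" -> "zmpk"
  "hxxsynbx" -> "hxsynbx" -> "ynbx" -> "ynbx" -> "ynbx"
  "pdyhrajav" -> "pdyhrajav" -> "hrajav" -> "hrjv" -> "hrjv"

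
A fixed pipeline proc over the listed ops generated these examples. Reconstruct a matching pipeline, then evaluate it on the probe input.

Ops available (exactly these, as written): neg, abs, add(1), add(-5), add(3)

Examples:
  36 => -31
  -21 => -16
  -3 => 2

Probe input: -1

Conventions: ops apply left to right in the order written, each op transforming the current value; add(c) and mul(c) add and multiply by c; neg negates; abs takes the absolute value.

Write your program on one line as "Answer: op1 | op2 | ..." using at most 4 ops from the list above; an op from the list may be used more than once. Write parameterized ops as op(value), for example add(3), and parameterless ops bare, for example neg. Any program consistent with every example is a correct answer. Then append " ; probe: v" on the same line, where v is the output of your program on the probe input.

abs | add(-5) | neg ; probe: 4

Check, running the answer program on each example:
  36 -> 36 -> 31 -> -31
  -21 -> 21 -> 16 -> -16
  -3 -> 3 -> -2 -> 2
  probe: -1 -> 1 -> -4 -> 4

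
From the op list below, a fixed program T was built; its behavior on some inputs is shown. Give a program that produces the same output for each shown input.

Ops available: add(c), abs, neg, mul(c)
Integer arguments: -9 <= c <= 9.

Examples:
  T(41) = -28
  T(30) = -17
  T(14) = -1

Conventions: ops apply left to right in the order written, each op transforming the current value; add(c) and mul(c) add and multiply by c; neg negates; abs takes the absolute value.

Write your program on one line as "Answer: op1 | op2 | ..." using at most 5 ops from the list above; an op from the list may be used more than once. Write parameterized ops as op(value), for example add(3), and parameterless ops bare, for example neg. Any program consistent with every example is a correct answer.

add(-1) | add(-8) | neg | add(6) | add(-2)

Check, running the answer program on each example:
  41 -> 40 -> 32 -> -32 -> -26 -> -28
  30 -> 29 -> 21 -> -21 -> -15 -> -17
  14 -> 13 -> 5 -> -5 -> 1 -> -1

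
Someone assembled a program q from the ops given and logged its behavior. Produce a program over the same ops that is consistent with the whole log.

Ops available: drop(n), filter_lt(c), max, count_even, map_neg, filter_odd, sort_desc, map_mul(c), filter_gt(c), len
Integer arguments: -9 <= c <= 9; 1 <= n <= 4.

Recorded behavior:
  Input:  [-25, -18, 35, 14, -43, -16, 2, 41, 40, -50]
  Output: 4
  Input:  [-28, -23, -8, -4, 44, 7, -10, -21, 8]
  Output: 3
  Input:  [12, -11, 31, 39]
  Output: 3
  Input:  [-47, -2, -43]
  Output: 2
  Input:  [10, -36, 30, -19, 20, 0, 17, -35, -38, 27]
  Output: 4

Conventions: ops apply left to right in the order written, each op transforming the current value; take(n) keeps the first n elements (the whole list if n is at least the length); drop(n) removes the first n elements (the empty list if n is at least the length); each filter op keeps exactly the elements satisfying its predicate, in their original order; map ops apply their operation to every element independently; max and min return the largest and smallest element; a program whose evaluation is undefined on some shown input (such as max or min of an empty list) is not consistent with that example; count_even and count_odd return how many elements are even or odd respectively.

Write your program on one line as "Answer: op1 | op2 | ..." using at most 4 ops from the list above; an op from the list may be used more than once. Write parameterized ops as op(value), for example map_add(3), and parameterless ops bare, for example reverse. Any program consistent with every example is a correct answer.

filter_odd | map_mul(6) | sort_desc | len

Check, running the answer program on each example:
  [-25, -18, 35, 14, -43, -16, 2, 41, 40, -50] -> [-25, 35, -43, 41] -> [-150, 210, -258, 246] -> [246, 210, -150, -258] -> 4
  [-28, -23, -8, -4, 44, 7, -10, -21, 8] -> [-23, 7, -21] -> [-138, 42, -126] -> [42, -126, -138] -> 3
  [12, -11, 31, 39] -> [-11, 31, 39] -> [-66, 186, 234] -> [234, 186, -66] -> 3
  [-47, -2, -43] -> [-47, -43] -> [-282, -258] -> [-258, -282] -> 2
  [10, -36, 30, -19, 20, 0, 17, -35, -38, 27] -> [-19, 17, -35, 27] -> [-114, 102, -210, 162] -> [162, 102, -114, -210] -> 4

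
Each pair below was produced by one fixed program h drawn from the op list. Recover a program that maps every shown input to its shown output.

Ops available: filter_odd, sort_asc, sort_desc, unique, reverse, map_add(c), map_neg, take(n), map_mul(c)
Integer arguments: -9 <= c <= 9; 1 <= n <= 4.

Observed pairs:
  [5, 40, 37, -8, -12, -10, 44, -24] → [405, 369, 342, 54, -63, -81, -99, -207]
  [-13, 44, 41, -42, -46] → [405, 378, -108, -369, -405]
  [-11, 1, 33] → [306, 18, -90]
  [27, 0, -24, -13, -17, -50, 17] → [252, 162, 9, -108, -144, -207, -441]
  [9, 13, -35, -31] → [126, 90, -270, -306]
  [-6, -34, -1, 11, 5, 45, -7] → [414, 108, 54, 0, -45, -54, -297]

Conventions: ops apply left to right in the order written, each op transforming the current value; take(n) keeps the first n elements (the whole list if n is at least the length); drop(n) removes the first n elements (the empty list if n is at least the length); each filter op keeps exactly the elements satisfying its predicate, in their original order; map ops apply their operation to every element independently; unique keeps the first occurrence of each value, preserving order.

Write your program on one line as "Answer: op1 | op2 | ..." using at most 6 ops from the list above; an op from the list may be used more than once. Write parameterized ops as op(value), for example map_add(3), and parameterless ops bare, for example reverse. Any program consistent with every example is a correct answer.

sort_asc | map_mul(-9) | map_neg | map_add(9) | reverse

Check, running the answer program on each example:
  [5, 40, 37, -8, -12, -10, 44, -24] -> [-24, -12, -10, -8, 5, 37, 40, 44] -> [216, 108, 90, 72, -45, -333, -360, -396] -> [-216, -108, -90, -72, 45, 333, 360, 396] -> [-207, -99, -81, -63, 54, 342, 369, 405] -> [405, 369, 342, 54, -63, -81, -99, -207]
  [-13, 44, 41, -42, -46] -> [-46, -42, -13, 41, 44] -> [414, 378, 117, -369, -396] -> [-414, -378, -117, 369, 396] -> [-405, -369, -108, 378, 405] -> [405, 378, -108, -369, -405]
  [-11, 1, 33] -> [-11, 1, 33] -> [99, -9, -297] -> [-99, 9, 297] -> [-90, 18, 306] -> [306, 18, -90]
  [27, 0, -24, -13, -17, -50, 17] -> [-50, -24, -17, -13, 0, 17, 27] -> [450, 216, 153, 117, 0, -153, -243] -> [-450, -216, -153, -117, 0, 153, 243] -> [-441, -207, -144, -108, 9, 162, 252] -> [252, 162, 9, -108, -144, -207, -441]
  [9, 13, -35, -31] -> [-35, -31, 9, 13] -> [315, 279, -81, -117] -> [-315, -279, 81, 117] -> [-306, -270, 90, 126] -> [126, 90, -270, -306]
  [-6, -34, -1, 11, 5, 45, -7] -> [-34, -7, -6, -1, 5, 11, 45] -> [306, 63, 54, 9, -45, -99, -405] -> [-306, -63, -54, -9, 45, 99, 405] -> [-297, -54, -45, 0, 54, 108, 414] -> [414, 108, 54, 0, -45, -54, -297]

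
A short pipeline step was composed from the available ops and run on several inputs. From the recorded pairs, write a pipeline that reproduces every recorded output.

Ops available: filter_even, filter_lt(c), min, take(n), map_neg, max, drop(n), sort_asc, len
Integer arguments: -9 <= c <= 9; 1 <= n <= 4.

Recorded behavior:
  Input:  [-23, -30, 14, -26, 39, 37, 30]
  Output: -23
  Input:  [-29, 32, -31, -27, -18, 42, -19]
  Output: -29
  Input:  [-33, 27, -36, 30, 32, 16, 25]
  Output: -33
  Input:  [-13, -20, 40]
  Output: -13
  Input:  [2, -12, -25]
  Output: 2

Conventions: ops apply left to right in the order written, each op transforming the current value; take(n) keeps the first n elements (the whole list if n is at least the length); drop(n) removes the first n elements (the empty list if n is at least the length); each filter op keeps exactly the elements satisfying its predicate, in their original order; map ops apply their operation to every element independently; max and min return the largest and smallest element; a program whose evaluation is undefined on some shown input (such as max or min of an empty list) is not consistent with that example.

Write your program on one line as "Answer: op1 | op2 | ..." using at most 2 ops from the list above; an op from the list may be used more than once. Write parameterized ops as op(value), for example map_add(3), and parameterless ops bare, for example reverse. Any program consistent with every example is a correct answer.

take(1) | min

Check, running the answer program on each example:
  [-23, -30, 14, -26, 39, 37, 30] -> [-23] -> -23
  [-29, 32, -31, -27, -18, 42, -19] -> [-29] -> -29
  [-33, 27, -36, 30, 32, 16, 25] -> [-33] -> -33
  [-13, -20, 40] -> [-13] -> -13
  [2, -12, -25] -> [2] -> 2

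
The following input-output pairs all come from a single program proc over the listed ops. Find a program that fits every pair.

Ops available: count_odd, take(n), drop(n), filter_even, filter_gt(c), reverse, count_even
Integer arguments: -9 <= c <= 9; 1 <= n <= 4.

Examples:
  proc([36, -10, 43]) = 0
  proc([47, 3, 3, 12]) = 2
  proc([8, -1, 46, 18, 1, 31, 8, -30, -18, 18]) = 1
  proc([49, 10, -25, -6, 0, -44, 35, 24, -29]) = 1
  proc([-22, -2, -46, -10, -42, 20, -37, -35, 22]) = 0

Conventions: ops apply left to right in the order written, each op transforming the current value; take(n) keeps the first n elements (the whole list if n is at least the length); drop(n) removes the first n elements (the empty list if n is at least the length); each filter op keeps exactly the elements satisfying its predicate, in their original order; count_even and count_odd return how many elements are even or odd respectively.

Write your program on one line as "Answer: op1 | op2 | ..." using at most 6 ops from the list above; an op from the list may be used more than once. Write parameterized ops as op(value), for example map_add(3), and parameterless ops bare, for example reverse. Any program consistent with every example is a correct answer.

reverse | filter_gt(-6) | take(3) | drop(1) | count_odd

Check, running the answer program on each example:
  [36, -10, 43] -> [43, -10, 36] -> [43, 36] -> [43, 36] -> [36] -> 0
  [47, 3, 3, 12] -> [12, 3, 3, 47] -> [12, 3, 3, 47] -> [12, 3, 3] -> [3, 3] -> 2
  [8, -1, 46, 18, 1, 31, 8, -30, -18, 18] -> [18, -18, -30, 8, 31, 1, 18, 46, -1, 8] -> [18, 8, 31, 1, 18, 46, -1, 8] -> [18, 8, 31] -> [8, 31] -> 1
  [49, 10, -25, -6, 0, -44, 35, 24, -29] -> [-29, 24, 35, -44, 0, -6, -25, 10, 49] -> [24, 35, 0, 10, 49] -> [24, 35, 0] -> [35, 0] -> 1
  [-22, -2, -46, -10, -42, 20, -37, -35, 22] -> [22, -35, -37, 20, -42, -10, -46, -2, -22] -> [22, 20, -2] -> [22, 20, -2] -> [20, -2] -> 0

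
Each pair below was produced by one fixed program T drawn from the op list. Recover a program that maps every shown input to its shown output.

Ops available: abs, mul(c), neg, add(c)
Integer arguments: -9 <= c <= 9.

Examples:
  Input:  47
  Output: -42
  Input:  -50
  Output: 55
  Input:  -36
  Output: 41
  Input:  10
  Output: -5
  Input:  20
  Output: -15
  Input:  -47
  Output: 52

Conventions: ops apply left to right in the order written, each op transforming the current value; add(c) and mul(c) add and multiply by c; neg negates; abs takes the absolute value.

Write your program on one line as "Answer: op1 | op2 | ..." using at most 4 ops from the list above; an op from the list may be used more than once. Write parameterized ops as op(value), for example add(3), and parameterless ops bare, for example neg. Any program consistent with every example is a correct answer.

add(-6) | add(1) | neg

Check, running the answer program on each example:
  47 -> 41 -> 42 -> -42
  -50 -> -56 -> -55 -> 55
  -36 -> -42 -> -41 -> 41
  10 -> 4 -> 5 -> -5
  20 -> 14 -> 15 -> -15
  -47 -> -53 -> -52 -> 52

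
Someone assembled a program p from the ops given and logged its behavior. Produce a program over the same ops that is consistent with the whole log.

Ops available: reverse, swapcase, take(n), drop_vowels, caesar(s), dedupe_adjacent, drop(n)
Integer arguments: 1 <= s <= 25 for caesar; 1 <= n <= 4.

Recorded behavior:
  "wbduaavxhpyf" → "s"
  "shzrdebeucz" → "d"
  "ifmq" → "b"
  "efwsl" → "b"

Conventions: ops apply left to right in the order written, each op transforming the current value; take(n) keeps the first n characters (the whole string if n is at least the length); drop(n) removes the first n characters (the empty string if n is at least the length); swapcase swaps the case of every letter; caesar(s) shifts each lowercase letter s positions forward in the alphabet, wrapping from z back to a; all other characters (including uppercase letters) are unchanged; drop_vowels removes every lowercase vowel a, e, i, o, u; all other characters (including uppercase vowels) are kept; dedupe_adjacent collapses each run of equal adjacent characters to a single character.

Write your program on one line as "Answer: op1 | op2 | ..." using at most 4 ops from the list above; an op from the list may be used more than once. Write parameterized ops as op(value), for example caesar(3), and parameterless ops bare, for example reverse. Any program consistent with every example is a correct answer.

caesar(22) | drop_vowels | take(1)

Check, running the answer program on each example:
  "wbduaavxhpyf" -> "sxzqwwrtdlub" -> "sxzqwwrtdlb" -> "s"
  "shzrdebeucz" -> "odvnzaxaqyv" -> "dvnzxqyv" -> "d"
  "ifmq" -> "ebim" -> "bm" -> "b"
  "efwsl" -> "absoh" -> "bsh" -> "b"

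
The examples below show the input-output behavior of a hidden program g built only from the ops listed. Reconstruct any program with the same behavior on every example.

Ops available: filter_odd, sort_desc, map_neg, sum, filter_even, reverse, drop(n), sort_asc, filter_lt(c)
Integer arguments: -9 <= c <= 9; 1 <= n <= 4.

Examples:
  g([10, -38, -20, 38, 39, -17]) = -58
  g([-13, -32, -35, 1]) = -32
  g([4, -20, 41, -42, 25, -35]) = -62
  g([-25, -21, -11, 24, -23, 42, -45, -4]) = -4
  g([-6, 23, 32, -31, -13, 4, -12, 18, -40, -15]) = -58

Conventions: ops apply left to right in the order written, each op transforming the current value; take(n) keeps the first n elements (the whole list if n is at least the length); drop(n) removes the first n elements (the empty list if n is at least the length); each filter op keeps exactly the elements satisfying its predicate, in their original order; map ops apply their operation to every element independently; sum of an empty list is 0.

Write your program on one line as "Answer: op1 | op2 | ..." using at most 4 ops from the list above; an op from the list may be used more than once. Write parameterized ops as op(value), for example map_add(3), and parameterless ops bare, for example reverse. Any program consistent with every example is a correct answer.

sort_asc | filter_even | filter_lt(4) | sum

Check, running the answer program on each example:
  [10, -38, -20, 38, 39, -17] -> [-38, -20, -17, 10, 38, 39] -> [-38, -20, 10, 38] -> [-38, -20] -> -58
  [-13, -32, -35, 1] -> [-35, -32, -13, 1] -> [-32] -> [-32] -> -32
  [4, -20, 41, -42, 25, -35] -> [-42, -35, -20, 4, 25, 41] -> [-42, -20, 4] -> [-42, -20] -> -62
  [-25, -21, -11, 24, -23, 42, -45, -4] -> [-45, -25, -23, -21, -11, -4, 24, 42] -> [-4, 24, 42] -> [-4] -> -4
  [-6, 23, 32, -31, -13, 4, -12, 18, -40, -15] -> [-40, -31, -15, -13, -12, -6, 4, 18, 23, 32] -> [-40, -12, -6, 4, 18, 32] -> [-40, -12, -6] -> -58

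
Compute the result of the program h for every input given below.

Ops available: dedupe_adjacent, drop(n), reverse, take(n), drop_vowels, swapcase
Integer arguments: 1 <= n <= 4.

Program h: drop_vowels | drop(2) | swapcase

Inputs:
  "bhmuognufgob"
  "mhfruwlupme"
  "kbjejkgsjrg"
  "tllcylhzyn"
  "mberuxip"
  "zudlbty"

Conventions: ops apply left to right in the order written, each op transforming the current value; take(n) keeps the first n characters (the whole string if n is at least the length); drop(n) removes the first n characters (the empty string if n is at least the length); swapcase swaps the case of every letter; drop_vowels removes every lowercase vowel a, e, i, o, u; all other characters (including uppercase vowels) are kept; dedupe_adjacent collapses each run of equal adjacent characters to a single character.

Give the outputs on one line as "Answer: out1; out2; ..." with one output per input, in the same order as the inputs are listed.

"MGNFGB"; "FRWLPM"; "JJKGSJRG"; "LCYLHZYN"; "RXP"; "LBTY"

Execution, op by op:
  "bhmuognufgob" -> "bhmgnfgb" -> "mgnfgb" -> "MGNFGB"
  "mhfruwlupme" -> "mhfrwlpm" -> "frwlpm" -> "FRWLPM"
  "kbjejkgsjrg" -> "kbjjkgsjrg" -> "jjkgsjrg" -> "JJKGSJRG"
  "tllcylhzyn" -> "tllcylhzyn" -> "lcylhzyn" -> "LCYLHZYN"
  "mberuxip" -> "mbrxp" -> "rxp" -> "RXP"
  "zudlbty" -> "zdlbty" -> "lbty" -> "LBTY"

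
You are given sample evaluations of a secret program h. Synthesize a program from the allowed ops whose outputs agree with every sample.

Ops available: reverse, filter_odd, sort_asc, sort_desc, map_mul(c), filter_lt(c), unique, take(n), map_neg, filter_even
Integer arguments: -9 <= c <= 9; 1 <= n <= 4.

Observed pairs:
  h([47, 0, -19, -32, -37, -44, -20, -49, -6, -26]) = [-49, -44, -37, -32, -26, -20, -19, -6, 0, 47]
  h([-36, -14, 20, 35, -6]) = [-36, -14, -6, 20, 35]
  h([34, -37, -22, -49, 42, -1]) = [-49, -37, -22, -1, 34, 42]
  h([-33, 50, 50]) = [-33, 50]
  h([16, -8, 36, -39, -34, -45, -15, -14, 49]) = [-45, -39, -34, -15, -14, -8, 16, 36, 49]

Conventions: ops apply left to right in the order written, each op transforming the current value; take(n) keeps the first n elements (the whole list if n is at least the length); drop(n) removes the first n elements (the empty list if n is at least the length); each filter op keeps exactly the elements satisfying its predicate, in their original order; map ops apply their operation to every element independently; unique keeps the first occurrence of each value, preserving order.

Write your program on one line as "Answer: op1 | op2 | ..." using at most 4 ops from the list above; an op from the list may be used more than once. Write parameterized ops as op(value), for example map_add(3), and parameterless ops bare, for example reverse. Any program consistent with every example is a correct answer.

reverse | unique | sort_asc

Check, running the answer program on each example:
  [47, 0, -19, -32, -37, -44, -20, -49, -6, -26] -> [-26, -6, -49, -20, -44, -37, -32, -19, 0, 47] -> [-26, -6, -49, -20, -44, -37, -32, -19, 0, 47] -> [-49, -44, -37, -32, -26, -20, -19, -6, 0, 47]
  [-36, -14, 20, 35, -6] -> [-6, 35, 20, -14, -36] -> [-6, 35, 20, -14, -36] -> [-36, -14, -6, 20, 35]
  [34, -37, -22, -49, 42, -1] -> [-1, 42, -49, -22, -37, 34] -> [-1, 42, -49, -22, -37, 34] -> [-49, -37, -22, -1, 34, 42]
  [-33, 50, 50] -> [50, 50, -33] -> [50, -33] -> [-33, 50]
  [16, -8, 36, -39, -34, -45, -15, -14, 49] -> [49, -14, -15, -45, -34, -39, 36, -8, 16] -> [49, -14, -15, -45, -34, -39, 36, -8, 16] -> [-45, -39, -34, -15, -14, -8, 16, 36, 49]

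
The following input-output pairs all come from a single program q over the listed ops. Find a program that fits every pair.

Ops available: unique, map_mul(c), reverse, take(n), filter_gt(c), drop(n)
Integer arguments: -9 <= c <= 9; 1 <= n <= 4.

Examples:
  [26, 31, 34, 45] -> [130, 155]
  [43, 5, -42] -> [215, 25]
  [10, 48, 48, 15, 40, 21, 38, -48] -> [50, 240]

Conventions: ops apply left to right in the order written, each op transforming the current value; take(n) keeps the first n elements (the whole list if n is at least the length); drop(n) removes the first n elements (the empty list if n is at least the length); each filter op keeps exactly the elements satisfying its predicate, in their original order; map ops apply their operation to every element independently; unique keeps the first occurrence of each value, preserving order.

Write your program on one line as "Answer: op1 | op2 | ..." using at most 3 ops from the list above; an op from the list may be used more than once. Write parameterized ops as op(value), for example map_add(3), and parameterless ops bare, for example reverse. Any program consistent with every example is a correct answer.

map_mul(5) | filter_gt(-5) | take(2)

Check, running the answer program on each example:
  [26, 31, 34, 45] -> [130, 155, 170, 225] -> [130, 155, 170, 225] -> [130, 155]
  [43, 5, -42] -> [215, 25, -210] -> [215, 25] -> [215, 25]
  [10, 48, 48, 15, 40, 21, 38, -48] -> [50, 240, 240, 75, 200, 105, 190, -240] -> [50, 240, 240, 75, 200, 105, 190] -> [50, 240]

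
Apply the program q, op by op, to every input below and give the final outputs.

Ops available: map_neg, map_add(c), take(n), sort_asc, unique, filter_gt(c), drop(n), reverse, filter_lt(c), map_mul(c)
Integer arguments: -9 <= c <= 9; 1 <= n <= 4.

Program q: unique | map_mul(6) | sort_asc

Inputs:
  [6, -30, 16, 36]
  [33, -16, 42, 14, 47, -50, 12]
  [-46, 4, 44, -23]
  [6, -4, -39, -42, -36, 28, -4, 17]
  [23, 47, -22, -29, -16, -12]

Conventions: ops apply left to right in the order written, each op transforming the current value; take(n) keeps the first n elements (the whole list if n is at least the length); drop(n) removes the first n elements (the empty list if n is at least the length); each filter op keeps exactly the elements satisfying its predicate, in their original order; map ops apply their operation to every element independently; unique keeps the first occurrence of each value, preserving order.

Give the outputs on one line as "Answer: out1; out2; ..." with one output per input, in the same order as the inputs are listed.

Execution, op by op:
  [6, -30, 16, 36] -> [6, -30, 16, 36] -> [36, -180, 96, 216] -> [-180, 36, 96, 216]
  [33, -16, 42, 14, 47, -50, 12] -> [33, -16, 42, 14, 47, -50, 12] -> [198, -96, 252, 84, 282, -300, 72] -> [-300, -96, 72, 84, 198, 252, 282]
  [-46, 4, 44, -23] -> [-46, 4, 44, -23] -> [-276, 24, 264, -138] -> [-276, -138, 24, 264]
  [6, -4, -39, -42, -36, 28, -4, 17] -> [6, -4, -39, -42, -36, 28, 17] -> [36, -24, -234, -252, -216, 168, 102] -> [-252, -234, -216, -24, 36, 102, 168]
  [23, 47, -22, -29, -16, -12] -> [23, 47, -22, -29, -16, -12] -> [138, 282, -132, -174, -96, -72] -> [-174, -132, -96, -72, 138, 282]

[-180, 36, 96, 216]; [-300, -96, 72, 84, 198, 252, 282]; [-276, -138, 24, 264]; [-252, -234, -216, -24, 36, 102, 168]; [-174, -132, -96, -72, 138, 282]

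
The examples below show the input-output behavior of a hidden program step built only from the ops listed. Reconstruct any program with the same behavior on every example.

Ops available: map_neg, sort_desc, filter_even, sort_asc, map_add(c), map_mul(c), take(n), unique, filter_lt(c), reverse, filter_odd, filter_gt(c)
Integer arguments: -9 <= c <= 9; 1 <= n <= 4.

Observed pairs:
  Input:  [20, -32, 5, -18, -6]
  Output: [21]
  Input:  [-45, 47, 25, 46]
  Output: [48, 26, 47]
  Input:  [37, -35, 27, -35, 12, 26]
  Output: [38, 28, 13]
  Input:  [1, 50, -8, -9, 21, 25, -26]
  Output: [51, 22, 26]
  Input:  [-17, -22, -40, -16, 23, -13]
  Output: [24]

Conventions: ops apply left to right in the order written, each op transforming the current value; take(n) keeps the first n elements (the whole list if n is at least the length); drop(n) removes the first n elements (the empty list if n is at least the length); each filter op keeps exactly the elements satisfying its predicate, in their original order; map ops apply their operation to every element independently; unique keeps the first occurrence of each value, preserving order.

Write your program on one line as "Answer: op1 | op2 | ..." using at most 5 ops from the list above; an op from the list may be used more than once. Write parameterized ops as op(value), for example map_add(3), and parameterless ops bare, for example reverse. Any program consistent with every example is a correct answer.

filter_gt(-1) | map_add(1) | filter_gt(2) | filter_gt(8) | take(3)

Check, running the answer program on each example:
  [20, -32, 5, -18, -6] -> [20, 5] -> [21, 6] -> [21, 6] -> [21] -> [21]
  [-45, 47, 25, 46] -> [47, 25, 46] -> [48, 26, 47] -> [48, 26, 47] -> [48, 26, 47] -> [48, 26, 47]
  [37, -35, 27, -35, 12, 26] -> [37, 27, 12, 26] -> [38, 28, 13, 27] -> [38, 28, 13, 27] -> [38, 28, 13, 27] -> [38, 28, 13]
  [1, 50, -8, -9, 21, 25, -26] -> [1, 50, 21, 25] -> [2, 51, 22, 26] -> [51, 22, 26] -> [51, 22, 26] -> [51, 22, 26]
  [-17, -22, -40, -16, 23, -13] -> [23] -> [24] -> [24] -> [24] -> [24]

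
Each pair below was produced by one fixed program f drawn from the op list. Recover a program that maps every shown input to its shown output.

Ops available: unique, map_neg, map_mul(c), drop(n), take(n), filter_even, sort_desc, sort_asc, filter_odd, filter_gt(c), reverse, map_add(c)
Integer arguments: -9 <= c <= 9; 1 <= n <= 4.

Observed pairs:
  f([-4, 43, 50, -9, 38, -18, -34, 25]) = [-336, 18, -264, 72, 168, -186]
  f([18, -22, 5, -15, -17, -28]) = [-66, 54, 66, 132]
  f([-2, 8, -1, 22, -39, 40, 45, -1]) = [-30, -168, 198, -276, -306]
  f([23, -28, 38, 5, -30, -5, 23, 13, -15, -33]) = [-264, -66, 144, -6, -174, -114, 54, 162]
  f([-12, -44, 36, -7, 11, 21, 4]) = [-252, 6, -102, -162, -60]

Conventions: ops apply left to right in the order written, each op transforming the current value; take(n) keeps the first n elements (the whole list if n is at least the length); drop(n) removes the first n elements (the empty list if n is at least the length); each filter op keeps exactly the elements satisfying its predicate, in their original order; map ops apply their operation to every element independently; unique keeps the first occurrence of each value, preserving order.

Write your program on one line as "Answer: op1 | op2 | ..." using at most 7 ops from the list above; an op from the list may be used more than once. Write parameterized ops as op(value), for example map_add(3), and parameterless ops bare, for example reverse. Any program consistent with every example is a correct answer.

drop(2) | map_neg | unique | map_add(-6) | map_mul(-6) | map_neg

Check, running the answer program on each example:
  [-4, 43, 50, -9, 38, -18, -34, 25] -> [50, -9, 38, -18, -34, 25] -> [-50, 9, -38, 18, 34, -25] -> [-50, 9, -38, 18, 34, -25] -> [-56, 3, -44, 12, 28, -31] -> [336, -18, 264, -72, -168, 186] -> [-336, 18, -264, 72, 168, -186]
  [18, -22, 5, -15, -17, -28] -> [5, -15, -17, -28] -> [-5, 15, 17, 28] -> [-5, 15, 17, 28] -> [-11, 9, 11, 22] -> [66, -54, -66, -132] -> [-66, 54, 66, 132]
  [-2, 8, -1, 22, -39, 40, 45, -1] -> [-1, 22, -39, 40, 45, -1] -> [1, -22, 39, -40, -45, 1] -> [1, -22, 39, -40, -45] -> [-5, -28, 33, -46, -51] -> [30, 168, -198, 276, 306] -> [-30, -168, 198, -276, -306]
  [23, -28, 38, 5, -30, -5, 23, 13, -15, -33] -> [38, 5, -30, -5, 23, 13, -15, -33] -> [-38, -5, 30, 5, -23, -13, 15, 33] -> [-38, -5, 30, 5, -23, -13, 15, 33] -> [-44, -11, 24, -1, -29, -19, 9, 27] -> [264, 66, -144, 6, 174, 114, -54, -162] -> [-264, -66, 144, -6, -174, -114, 54, 162]
  [-12, -44, 36, -7, 11, 21, 4] -> [36, -7, 11, 21, 4] -> [-36, 7, -11, -21, -4] -> [-36, 7, -11, -21, -4] -> [-42, 1, -17, -27, -10] -> [252, -6, 102, 162, 60] -> [-252, 6, -102, -162, -60]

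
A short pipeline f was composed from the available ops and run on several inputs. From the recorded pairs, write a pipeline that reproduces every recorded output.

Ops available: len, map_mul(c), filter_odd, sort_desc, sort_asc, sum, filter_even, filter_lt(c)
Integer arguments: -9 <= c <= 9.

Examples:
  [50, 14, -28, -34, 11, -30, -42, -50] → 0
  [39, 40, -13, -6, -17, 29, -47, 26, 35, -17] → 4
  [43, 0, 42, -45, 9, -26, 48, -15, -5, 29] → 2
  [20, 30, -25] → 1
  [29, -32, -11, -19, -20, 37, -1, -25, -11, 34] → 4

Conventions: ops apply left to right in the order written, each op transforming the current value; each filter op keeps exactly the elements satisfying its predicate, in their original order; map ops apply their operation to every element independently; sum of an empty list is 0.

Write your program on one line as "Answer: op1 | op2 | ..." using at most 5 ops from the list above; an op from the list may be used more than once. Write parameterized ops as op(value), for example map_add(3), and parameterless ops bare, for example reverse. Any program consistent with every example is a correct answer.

filter_odd | filter_lt(-6) | map_mul(5) | len

Check, running the answer program on each example:
  [50, 14, -28, -34, 11, -30, -42, -50] -> [11] -> [] -> [] -> 0
  [39, 40, -13, -6, -17, 29, -47, 26, 35, -17] -> [39, -13, -17, 29, -47, 35, -17] -> [-13, -17, -47, -17] -> [-65, -85, -235, -85] -> 4
  [43, 0, 42, -45, 9, -26, 48, -15, -5, 29] -> [43, -45, 9, -15, -5, 29] -> [-45, -15] -> [-225, -75] -> 2
  [20, 30, -25] -> [-25] -> [-25] -> [-125] -> 1
  [29, -32, -11, -19, -20, 37, -1, -25, -11, 34] -> [29, -11, -19, 37, -1, -25, -11] -> [-11, -19, -25, -11] -> [-55, -95, -125, -55] -> 4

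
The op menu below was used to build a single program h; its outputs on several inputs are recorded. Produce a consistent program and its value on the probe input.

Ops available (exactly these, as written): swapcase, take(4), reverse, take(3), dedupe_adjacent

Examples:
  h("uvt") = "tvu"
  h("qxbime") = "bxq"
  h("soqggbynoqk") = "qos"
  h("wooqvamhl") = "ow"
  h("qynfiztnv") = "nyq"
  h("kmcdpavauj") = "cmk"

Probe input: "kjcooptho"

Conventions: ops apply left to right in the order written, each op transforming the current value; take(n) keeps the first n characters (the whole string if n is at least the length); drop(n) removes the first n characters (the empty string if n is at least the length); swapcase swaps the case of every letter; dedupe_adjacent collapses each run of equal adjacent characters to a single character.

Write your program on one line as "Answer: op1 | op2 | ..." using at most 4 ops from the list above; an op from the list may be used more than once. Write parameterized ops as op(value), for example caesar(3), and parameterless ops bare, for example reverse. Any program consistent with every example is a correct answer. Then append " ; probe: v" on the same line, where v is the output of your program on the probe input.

take(3) | dedupe_adjacent | reverse ; probe: "cjk"

Check, running the answer program on each example:
  "uvt" -> "uvt" -> "uvt" -> "tvu"
  "qxbime" -> "qxb" -> "qxb" -> "bxq"
  "soqggbynoqk" -> "soq" -> "soq" -> "qos"
  "wooqvamhl" -> "woo" -> "wo" -> "ow"
  "qynfiztnv" -> "qyn" -> "qyn" -> "nyq"
  "kmcdpavauj" -> "kmc" -> "kmc" -> "cmk"
  probe: "kjcooptho" -> "kjc" -> "kjc" -> "cjk"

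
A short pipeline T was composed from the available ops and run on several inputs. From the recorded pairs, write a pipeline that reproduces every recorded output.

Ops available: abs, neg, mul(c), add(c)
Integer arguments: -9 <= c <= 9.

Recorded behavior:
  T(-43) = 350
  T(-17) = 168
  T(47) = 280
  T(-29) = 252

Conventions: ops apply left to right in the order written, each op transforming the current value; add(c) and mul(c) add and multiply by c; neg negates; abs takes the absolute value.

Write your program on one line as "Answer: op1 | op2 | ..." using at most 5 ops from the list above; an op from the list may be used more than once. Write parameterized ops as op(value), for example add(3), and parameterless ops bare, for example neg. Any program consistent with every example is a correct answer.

add(-7) | abs | mul(-7) | abs

Check, running the answer program on each example:
  -43 -> -50 -> 50 -> -350 -> 350
  -17 -> -24 -> 24 -> -168 -> 168
  47 -> 40 -> 40 -> -280 -> 280
  -29 -> -36 -> 36 -> -252 -> 252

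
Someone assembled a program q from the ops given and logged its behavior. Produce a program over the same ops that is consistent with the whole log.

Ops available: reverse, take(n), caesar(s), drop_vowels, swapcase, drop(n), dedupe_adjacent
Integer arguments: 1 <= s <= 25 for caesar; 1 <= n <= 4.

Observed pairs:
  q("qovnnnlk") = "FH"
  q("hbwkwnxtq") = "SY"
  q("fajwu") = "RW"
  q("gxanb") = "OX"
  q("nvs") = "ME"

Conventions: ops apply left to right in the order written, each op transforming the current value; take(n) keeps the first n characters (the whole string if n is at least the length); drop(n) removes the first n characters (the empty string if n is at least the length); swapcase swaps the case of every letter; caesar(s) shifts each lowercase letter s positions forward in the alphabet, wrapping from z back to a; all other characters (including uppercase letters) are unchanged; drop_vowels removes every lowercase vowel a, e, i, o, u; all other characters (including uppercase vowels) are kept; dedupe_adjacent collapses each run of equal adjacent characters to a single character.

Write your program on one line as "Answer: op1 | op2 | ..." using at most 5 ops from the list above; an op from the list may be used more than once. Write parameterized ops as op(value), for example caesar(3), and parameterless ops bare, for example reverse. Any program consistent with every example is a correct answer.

caesar(18) | take(2) | caesar(25) | reverse | swapcase

Check, running the answer program on each example:
  "qovnnnlk" -> "ignfffdc" -> "ig" -> "hf" -> "fh" -> "FH"
  "hbwkwnxtq" -> "ztocofpli" -> "zt" -> "ys" -> "sy" -> "SY"
  "fajwu" -> "xsbom" -> "xs" -> "wr" -> "rw" -> "RW"
  "gxanb" -> "ypsft" -> "yp" -> "xo" -> "ox" -> "OX"
  "nvs" -> "fnk" -> "fn" -> "em" -> "me" -> "ME"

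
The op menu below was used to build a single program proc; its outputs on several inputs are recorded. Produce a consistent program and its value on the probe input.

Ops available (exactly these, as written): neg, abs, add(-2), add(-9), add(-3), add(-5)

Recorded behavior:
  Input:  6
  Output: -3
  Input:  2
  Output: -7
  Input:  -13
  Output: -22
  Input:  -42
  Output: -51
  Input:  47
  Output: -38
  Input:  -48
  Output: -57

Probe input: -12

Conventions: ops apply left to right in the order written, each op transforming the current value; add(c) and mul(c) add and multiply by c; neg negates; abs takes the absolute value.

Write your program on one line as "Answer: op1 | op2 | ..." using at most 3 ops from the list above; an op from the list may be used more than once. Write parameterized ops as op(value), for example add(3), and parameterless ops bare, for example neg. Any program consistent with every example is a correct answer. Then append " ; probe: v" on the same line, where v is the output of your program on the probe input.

add(-9) | abs | neg ; probe: -21

Check, running the answer program on each example:
  6 -> -3 -> 3 -> -3
  2 -> -7 -> 7 -> -7
  -13 -> -22 -> 22 -> -22
  -42 -> -51 -> 51 -> -51
  47 -> 38 -> 38 -> -38
  -48 -> -57 -> 57 -> -57
  probe: -12 -> -21 -> 21 -> -21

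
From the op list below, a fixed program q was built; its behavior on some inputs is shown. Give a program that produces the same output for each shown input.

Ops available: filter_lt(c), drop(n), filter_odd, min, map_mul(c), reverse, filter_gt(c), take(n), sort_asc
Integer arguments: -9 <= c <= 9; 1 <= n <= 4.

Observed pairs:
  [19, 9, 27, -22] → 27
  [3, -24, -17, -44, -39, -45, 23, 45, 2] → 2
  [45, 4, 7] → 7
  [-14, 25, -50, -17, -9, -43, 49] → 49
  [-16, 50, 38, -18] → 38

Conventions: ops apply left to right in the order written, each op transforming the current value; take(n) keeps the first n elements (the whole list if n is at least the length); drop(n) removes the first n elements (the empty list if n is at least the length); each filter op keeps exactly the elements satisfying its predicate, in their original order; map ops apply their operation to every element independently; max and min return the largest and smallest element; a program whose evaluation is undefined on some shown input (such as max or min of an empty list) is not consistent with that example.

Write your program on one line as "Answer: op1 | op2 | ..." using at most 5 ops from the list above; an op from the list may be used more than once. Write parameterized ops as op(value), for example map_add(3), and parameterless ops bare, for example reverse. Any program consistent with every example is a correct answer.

drop(1) | filter_gt(-5) | reverse | take(1) | min

Check, running the answer program on each example:
  [19, 9, 27, -22] -> [9, 27, -22] -> [9, 27] -> [27, 9] -> [27] -> 27
  [3, -24, -17, -44, -39, -45, 23, 45, 2] -> [-24, -17, -44, -39, -45, 23, 45, 2] -> [23, 45, 2] -> [2, 45, 23] -> [2] -> 2
  [45, 4, 7] -> [4, 7] -> [4, 7] -> [7, 4] -> [7] -> 7
  [-14, 25, -50, -17, -9, -43, 49] -> [25, -50, -17, -9, -43, 49] -> [25, 49] -> [49, 25] -> [49] -> 49
  [-16, 50, 38, -18] -> [50, 38, -18] -> [50, 38] -> [38, 50] -> [38] -> 38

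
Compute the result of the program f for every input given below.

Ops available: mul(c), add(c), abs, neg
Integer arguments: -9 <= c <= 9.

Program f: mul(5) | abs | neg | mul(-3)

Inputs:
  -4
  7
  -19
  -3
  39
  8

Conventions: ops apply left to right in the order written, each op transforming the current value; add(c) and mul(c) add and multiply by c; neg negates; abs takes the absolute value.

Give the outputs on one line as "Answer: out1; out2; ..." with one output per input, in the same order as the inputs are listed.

Execution, op by op:
  -4 -> -20 -> 20 -> -20 -> 60
  7 -> 35 -> 35 -> -35 -> 105
  -19 -> -95 -> 95 -> -95 -> 285
  -3 -> -15 -> 15 -> -15 -> 45
  39 -> 195 -> 195 -> -195 -> 585
  8 -> 40 -> 40 -> -40 -> 120

60; 105; 285; 45; 585; 120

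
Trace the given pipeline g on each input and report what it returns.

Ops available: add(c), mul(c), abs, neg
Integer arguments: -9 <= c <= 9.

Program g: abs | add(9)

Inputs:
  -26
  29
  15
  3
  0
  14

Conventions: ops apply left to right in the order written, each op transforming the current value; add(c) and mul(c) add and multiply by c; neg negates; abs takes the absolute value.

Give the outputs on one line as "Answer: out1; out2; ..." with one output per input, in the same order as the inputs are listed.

35; 38; 24; 12; 9; 23

Execution, op by op:
  -26 -> 26 -> 35
  29 -> 29 -> 38
  15 -> 15 -> 24
  3 -> 3 -> 12
  0 -> 0 -> 9
  14 -> 14 -> 23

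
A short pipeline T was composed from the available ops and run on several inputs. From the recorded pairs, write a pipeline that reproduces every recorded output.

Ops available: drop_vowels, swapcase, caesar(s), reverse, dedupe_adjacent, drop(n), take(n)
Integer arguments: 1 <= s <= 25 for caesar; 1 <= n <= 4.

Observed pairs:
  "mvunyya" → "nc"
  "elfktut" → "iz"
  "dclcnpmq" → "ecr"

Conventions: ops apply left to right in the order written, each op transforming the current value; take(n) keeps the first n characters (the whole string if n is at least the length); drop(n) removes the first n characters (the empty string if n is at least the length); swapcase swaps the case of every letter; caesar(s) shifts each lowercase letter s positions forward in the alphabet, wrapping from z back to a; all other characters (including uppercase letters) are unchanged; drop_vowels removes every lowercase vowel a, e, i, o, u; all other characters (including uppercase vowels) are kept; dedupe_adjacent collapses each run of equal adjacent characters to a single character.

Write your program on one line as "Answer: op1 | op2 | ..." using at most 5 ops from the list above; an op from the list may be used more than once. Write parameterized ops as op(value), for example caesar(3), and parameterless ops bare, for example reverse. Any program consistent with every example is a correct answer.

caesar(21) | drop(3) | reverse | caesar(20) | drop(2)

Check, running the answer program on each example:
  "mvunyya" -> "hqpittv" -> "ittv" -> "vtti" -> "pnnc" -> "nc"
  "elfktut" -> "zgafopo" -> "fopo" -> "opof" -> "ijiz" -> "iz"
  "dclcnpmq" -> "yxgxikhl" -> "xikhl" -> "lhkix" -> "fbecr" -> "ecr"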